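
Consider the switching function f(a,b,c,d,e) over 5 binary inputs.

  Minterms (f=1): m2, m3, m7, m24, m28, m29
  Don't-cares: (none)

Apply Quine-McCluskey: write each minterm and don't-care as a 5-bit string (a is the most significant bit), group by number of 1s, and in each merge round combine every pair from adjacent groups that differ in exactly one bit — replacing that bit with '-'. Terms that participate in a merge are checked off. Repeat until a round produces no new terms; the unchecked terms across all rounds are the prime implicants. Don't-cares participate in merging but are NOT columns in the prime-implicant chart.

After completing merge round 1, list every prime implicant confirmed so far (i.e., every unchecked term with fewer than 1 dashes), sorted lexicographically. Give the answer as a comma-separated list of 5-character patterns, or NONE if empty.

size-2^0 implicants → 00010(✓)  00011(✓)  00111(✓)  11000(✓)  11100(✓)  11101(✓)
size-2^1 implicants → 00-11  0001-  11-00  1110-
Unchecked terms (primes): 00-11, 0001-, 11-00, 1110-

NONE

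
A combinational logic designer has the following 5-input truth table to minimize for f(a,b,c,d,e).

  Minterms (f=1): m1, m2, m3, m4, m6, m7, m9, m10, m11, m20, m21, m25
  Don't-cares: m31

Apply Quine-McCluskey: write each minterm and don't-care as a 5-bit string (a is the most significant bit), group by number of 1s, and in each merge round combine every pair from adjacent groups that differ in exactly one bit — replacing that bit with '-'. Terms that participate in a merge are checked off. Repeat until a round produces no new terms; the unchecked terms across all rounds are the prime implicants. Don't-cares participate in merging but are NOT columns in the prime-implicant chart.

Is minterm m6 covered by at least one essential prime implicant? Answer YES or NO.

YES

[col 0] 00001*, 00010*, 00011*, 00100*, 00110*, 00111*, 01001*, 01010*, 01011*, 10100*, 10101*, 11001*, 11111
[col 1] -0100, -1001, 0-001*, 0-010*, 0-011*, 00-10*, 00-11*, 000-1*, 0001-*, 001-0, 0011-*, 010-1*, 0101-*, 1010-
[col 2] 0-0-1, 0-01-, 00-1-
Prime implicants: -0100, -1001, 0-0-1, 0-01-, 00-1-, 001-0, 1010-, 11111
PI chart (minterm → PIs covering it):
  1 | 0-0-1  (sole → essential)
  2 | 0-01-,00-1-
  3 | 0-0-1,0-01-,00-1-
  4 | -0100,001-0
  6 | 00-1-,001-0
  7 | 00-1-  (sole → essential)
  9 | -1001,0-0-1
  10 | 0-01-  (sole → essential)
  11 | 0-0-1,0-01-
  20 | -0100,1010-
  21 | 1010-  (sole → essential)
  25 | -1001  (sole → essential)
Essential prime implicants: -1001, 0-0-1, 0-01-, 00-1-, 1010-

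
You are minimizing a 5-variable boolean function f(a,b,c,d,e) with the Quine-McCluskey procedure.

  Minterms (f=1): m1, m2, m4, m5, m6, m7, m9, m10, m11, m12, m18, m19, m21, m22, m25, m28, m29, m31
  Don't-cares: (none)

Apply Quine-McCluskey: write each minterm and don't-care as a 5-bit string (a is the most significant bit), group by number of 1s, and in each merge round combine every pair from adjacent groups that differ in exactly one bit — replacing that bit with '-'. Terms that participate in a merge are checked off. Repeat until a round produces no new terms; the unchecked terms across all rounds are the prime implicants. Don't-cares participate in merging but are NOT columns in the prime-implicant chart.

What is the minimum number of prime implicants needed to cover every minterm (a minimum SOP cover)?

9

Round 0: 00001✓ 00010✓ 00100✓ 00101✓ 00110✓ 00111✓ 01001✓ 01010✓ 01011✓ 01100✓ 10010✓ 10011✓ 10101✓ 10110✓ 11001✓ 11100✓ 11101✓ 11111✓
Round 1: -0010✓ -0101 -0110✓ -1001 -1100 0-001 0-010 0-100 00-01 00-10✓ 001-0✓ 001-1✓ 0010-✓ 0011-✓ 010-1 0101- 1-101 10-10✓ 1001- 11-01 111-1 1110-
Round 2: -0-10 001--
PIs = {-0-10, -0101, -1001, -1100, 0-001, 0-010, 0-100, 00-01, 001--, 010-1, 0101-, 1-101, 1001-, 11-01, 111-1, 1110-}
Coverage chart:
  m1: 0-001,00-01
  m2: -0-10,0-010
  m4: 0-100,001--
  m5: -0101,00-01,001--
  m6: -0-10,001--
  m7: 001-- ←essential
  m9: -1001,0-001,010-1
  m10: 0-010,0101-
  m11: 010-1,0101-
  m12: -1100,0-100
  m18: -0-10,1001-
  m19: 1001- ←essential
  m21: -0101,1-101
  m22: -0-10 ←essential
  m25: -1001,11-01
  m28: -1100,1110-
  m29: 1-101,11-01,111-1,1110-
  m31: 111-1 ←essential
Essential: -0-10, 001--, 1001-, 111-1
Petrick residual → -0101, -1001, -1100, 0-001, 0101-
Min cover (9 terms): b'de' + b'cd'e + bc'd'e + bcd'e' + a'c'd'e + a'b'c + a'bc'd + ab'c'd + abce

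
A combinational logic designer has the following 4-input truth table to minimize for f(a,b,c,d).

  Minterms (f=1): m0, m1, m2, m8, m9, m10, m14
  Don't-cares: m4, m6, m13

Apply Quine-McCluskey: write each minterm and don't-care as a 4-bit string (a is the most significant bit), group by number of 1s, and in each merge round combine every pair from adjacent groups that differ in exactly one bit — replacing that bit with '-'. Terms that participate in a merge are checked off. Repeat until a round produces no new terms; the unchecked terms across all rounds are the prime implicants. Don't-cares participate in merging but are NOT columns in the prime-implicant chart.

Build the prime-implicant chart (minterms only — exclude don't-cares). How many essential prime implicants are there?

Round 0: 0000✓ 0001✓ 0010✓ 0100✓ 0110✓ 1000✓ 1001✓ 1010✓ 1101✓ 1110✓
Round 1: -000✓ -001✓ -010✓ -110✓ 0-00✓ 0-10✓ 00-0✓ 000-✓ 01-0✓ 1-01 1-10✓ 10-0✓ 100-✓
Round 2: --10 -0-0 -00- 0--0
PIs = {--10, -0-0, -00-, 0--0, 1-01}
Coverage chart:
  m0: -0-0,-00-,0--0
  m1: -00- ←essential
  m2: --10,-0-0,0--0
  m8: -0-0,-00-
  m9: -00-,1-01
  m10: --10,-0-0
  m14: --10 ←essential
Essential: --10, -00-

2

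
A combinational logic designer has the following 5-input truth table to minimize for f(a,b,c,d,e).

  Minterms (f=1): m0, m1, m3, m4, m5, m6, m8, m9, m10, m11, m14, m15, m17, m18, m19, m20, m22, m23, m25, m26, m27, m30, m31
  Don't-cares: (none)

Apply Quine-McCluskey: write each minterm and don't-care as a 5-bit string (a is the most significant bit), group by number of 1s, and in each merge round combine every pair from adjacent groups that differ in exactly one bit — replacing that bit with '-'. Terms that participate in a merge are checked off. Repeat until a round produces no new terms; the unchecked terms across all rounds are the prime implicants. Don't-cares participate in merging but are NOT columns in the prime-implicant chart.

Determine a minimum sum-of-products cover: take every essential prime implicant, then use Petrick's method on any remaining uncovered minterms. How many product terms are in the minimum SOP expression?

6

size-2^0 implicants → 00000(✓)  00001(✓)  00011(✓)  00100(✓)  00101(✓)  00110(✓)  01000(✓)  01001(✓)  01010(✓)  01011(✓)  01110(✓)  01111(✓)  10001(✓)  10010(✓)  10011(✓)  10100(✓)  10110(✓)  10111(✓)  11001(✓)  11010(✓)  11011(✓)  11110(✓)  11111(✓)
size-2^1 implicants → -0001(✓)  -0011(✓)  -0100(✓)  -0110(✓)  -1001(✓)  -1010(✓)  -1011(✓)  -1110(✓)  -1111(✓)  0-000(✓)  0-001(✓)  0-011(✓)  0-110(✓)  00-00(✓)  00-01(✓)  000-1(✓)  0000-(✓)  001-0(✓)  0010-(✓)  01-10(✓)  01-11(✓)  010-0(✓)  010-1(✓)  0100-(✓)  0101-(✓)  0111-(✓)  1-001(✓)  1-010(✓)  1-011(✓)  1-110(✓)  1-111(✓)  10-10(✓)  10-11(✓)  100-1(✓)  1001-(✓)  101-0(✓)  1011-(✓)  11-10(✓)  11-11(✓)  110-1(✓)  1101-(✓)  1111-(✓)
size-2^2 implicants → --001(✓)  --011(✓)  --110  -00-1(✓)  -01-0  -1-10(✓)  -1-11(✓)  -10-1(✓)  -101-(✓)  -111-(✓)  0-0-1(✓)  0-00-  00-0-  01-1-(✓)  010--  1--10(✓)  1--11(✓)  1-0-1(✓)  1-01-(✓)  1-11-(✓)  10-1-(✓)  11-1-(✓)
size-2^3 implicants → --0-1  -1-1-  1--1-
Unchecked terms (primes): --0-1, --110, -01-0, -1-1-, 0-00-, 00-0-, 010--, 1--1-
Minterm coverage:
  m0 ⊆ 0-00-,00-0-
  m1 ⊆ --0-1,0-00-,00-0-
  m3 ⊆ --0-1 [E]
  m4 ⊆ -01-0,00-0-
  m5 ⊆ 00-0- [E]
  m6 ⊆ --110,-01-0
  m8 ⊆ 0-00-,010--
  m9 ⊆ --0-1,0-00-,010--
  m10 ⊆ -1-1-,010--
  m11 ⊆ --0-1,-1-1-,010--
  m14 ⊆ --110,-1-1-
  m15 ⊆ -1-1- [E]
  m17 ⊆ --0-1 [E]
  m18 ⊆ 1--1- [E]
  m19 ⊆ --0-1,1--1-
  m20 ⊆ -01-0 [E]
  m22 ⊆ --110,-01-0,1--1-
  m23 ⊆ 1--1- [E]
  m25 ⊆ --0-1 [E]
  m26 ⊆ -1-1-,1--1-
  m27 ⊆ --0-1,-1-1-,1--1-
  m30 ⊆ --110,-1-1-,1--1-
  m31 ⊆ -1-1-,1--1-
E = {--0-1, -01-0, -1-1-, 00-0-, 1--1-}
Petrick residual → 0-00-
Cover = c'e + b'ce' + bd + a'c'd' + a'b'd' + ad  |cover|=6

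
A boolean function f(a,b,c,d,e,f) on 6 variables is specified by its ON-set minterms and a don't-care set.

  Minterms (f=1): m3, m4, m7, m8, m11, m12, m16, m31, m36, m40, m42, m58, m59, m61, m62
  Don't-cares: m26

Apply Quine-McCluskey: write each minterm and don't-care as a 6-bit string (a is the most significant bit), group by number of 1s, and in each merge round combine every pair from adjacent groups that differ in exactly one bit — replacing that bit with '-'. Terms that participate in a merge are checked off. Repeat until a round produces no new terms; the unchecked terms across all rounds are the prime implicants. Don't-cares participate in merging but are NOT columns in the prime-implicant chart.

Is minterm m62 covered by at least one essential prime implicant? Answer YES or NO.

YES

[col 0] 000011*, 000100*, 000111*, 001000*, 001011*, 001100*, 010000, 011010*, 011111, 100100*, 101000*, 101010*, 111010*, 111011*, 111101, 111110*
[col 1] -00100, -01000, -11010, 00-011, 00-100, 000-11, 001-00, 1-1010, 1010-0, 111-10, 11101-
Prime implicants: -00100, -01000, -11010, 00-011, 00-100, 000-11, 001-00, 010000, 011111, 1-1010, 1010-0, 111-10, 11101-, 111101
PI chart (minterm → PIs covering it):
  3 | 00-011,000-11
  4 | -00100,00-100
  7 | 000-11  (sole → essential)
  8 | -01000,001-00
  11 | 00-011  (sole → essential)
  12 | 00-100,001-00
  16 | 010000  (sole → essential)
  31 | 011111  (sole → essential)
  36 | -00100  (sole → essential)
  40 | -01000,1010-0
  42 | 1-1010,1010-0
  58 | -11010,1-1010,111-10,11101-
  59 | 11101-  (sole → essential)
  61 | 111101  (sole → essential)
  62 | 111-10  (sole → essential)
Essential prime implicants: -00100, 00-011, 000-11, 010000, 011111, 111-10, 11101-, 111101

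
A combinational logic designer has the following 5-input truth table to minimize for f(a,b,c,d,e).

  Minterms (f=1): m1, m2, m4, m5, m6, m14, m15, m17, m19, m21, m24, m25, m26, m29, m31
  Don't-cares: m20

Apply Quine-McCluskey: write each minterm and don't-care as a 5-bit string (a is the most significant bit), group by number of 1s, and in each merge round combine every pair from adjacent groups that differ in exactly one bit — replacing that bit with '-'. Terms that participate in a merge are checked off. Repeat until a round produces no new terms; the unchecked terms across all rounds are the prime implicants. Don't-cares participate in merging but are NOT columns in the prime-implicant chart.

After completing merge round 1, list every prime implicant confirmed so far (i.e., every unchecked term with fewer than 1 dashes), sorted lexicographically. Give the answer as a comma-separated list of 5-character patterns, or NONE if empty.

NONE

[col 0] 00001*, 00010*, 00100*, 00101*, 00110*, 01110*, 01111*, 10001*, 10011*, 10100*, 10101*, 11000*, 11001*, 11010*, 11101*, 11111*
[col 1] -0001*, -0100*, -0101*, -1111, 0-110, 00-01*, 00-10, 001-0, 0010-*, 0111-, 1-001*, 1-101*, 10-01*, 100-1, 1010-*, 11-01*, 110-0, 1100-, 111-1
[col 2] -0-01, -010-, 1--01
Prime implicants: -0-01, -010-, -1111, 0-110, 00-10, 001-0, 0111-, 1--01, 100-1, 110-0, 1100-, 111-1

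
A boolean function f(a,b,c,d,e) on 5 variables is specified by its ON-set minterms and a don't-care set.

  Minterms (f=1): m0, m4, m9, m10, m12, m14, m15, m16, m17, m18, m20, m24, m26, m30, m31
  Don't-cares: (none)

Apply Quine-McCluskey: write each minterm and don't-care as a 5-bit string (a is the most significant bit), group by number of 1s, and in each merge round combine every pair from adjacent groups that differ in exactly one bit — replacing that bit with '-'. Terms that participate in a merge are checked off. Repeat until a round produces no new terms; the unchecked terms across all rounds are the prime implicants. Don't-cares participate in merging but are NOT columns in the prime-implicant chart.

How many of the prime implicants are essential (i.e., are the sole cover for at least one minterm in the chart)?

Round 0: 00000✓ 00100✓ 01001 01010✓ 01100✓ 01110✓ 01111✓ 10000✓ 10001✓ 10010✓ 10100✓ 11000✓ 11010✓ 11110✓ 11111✓
Round 1: -0000✓ -0100✓ -1010✓ -1110✓ -1111✓ 0-100 00-00✓ 01-10✓ 011-0 0111-✓ 1-000✓ 1-010✓ 10-00✓ 100-0✓ 1000- 11-10✓ 110-0✓ 1111-✓
Round 2: -0-00 -1-10 -111- 1-0-0
PIs = {-0-00, -1-10, -111-, 0-100, 01001, 011-0, 1-0-0, 1000-}
Coverage chart:
  m0: -0-00 ←essential
  m4: -0-00,0-100
  m9: 01001 ←essential
  m10: -1-10 ←essential
  m12: 0-100,011-0
  m14: -1-10,-111-,011-0
  m15: -111- ←essential
  m16: -0-00,1-0-0,1000-
  m17: 1000- ←essential
  m18: 1-0-0 ←essential
  m20: -0-00 ←essential
  m24: 1-0-0 ←essential
  m26: -1-10,1-0-0
  m30: -1-10,-111-
  m31: -111- ←essential
Essential: -0-00, -1-10, -111-, 01001, 1-0-0, 1000-

6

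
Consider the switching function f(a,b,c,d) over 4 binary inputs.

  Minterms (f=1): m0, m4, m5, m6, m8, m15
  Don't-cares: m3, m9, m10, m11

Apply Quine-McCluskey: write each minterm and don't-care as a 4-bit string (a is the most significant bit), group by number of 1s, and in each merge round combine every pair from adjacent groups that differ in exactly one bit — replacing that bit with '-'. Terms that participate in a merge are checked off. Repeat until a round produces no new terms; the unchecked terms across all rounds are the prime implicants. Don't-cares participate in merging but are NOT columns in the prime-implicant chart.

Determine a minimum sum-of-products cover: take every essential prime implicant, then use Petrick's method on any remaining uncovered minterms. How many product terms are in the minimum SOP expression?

[col 0] 0000*, 0011*, 0100*, 0101*, 0110*, 1000*, 1001*, 1010*, 1011*, 1111*
[col 1] -000, -011, 0-00, 01-0, 010-, 1-11, 10-0*, 10-1*, 100-*, 101-*
[col 2] 10--
Prime implicants: -000, -011, 0-00, 01-0, 010-, 1-11, 10--
PI chart (minterm → PIs covering it):
  0 | -000,0-00
  4 | 0-00,01-0,010-
  5 | 010-  (sole → essential)
  6 | 01-0  (sole → essential)
  8 | -000,10--
  15 | 1-11  (sole → essential)
Essential prime implicants: 01-0, 010-, 1-11
Petrick residual → -000
Minimum SOP uses 4 PIs: b'c'd' + a'bd' + a'bc' + acd

4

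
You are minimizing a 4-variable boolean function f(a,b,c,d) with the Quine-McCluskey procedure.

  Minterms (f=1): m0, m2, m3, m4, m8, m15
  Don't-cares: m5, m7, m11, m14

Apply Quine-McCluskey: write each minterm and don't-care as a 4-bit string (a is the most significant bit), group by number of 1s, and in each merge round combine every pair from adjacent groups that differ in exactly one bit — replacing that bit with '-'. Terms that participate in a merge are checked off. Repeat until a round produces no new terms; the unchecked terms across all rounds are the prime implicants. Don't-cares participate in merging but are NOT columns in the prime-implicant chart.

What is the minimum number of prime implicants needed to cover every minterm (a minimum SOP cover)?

4

[col 0] 0000*, 0010*, 0011*, 0100*, 0101*, 0111*, 1000*, 1011*, 1110*, 1111*
[col 1] -000, -011*, -111*, 0-00, 0-11*, 00-0, 001-, 01-1, 010-, 1-11*, 111-
[col 2] --11
Prime implicants: --11, -000, 0-00, 00-0, 001-, 01-1, 010-, 111-
PI chart (minterm → PIs covering it):
  0 | -000,0-00,00-0
  2 | 00-0,001-
  3 | --11,001-
  4 | 0-00,010-
  8 | -000  (sole → essential)
  15 | --11,111-
Essential prime implicants: -000
Petrick residual → --11, 0-00, 00-0
Minimum SOP uses 4 PIs: cd + b'c'd' + a'c'd' + a'b'd'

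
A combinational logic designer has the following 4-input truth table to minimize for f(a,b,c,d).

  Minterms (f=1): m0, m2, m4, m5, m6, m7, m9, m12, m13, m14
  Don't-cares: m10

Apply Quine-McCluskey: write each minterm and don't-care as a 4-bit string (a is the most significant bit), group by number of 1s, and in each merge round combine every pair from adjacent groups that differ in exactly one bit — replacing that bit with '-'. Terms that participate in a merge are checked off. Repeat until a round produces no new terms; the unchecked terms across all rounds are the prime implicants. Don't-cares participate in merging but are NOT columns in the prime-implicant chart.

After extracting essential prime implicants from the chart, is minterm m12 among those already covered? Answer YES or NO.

NO

Round 0: 0000✓ 0010✓ 0100✓ 0101✓ 0110✓ 0111✓ 1001✓ 1010✓ 1100✓ 1101✓ 1110✓
Round 1: -010✓ -100✓ -101✓ -110✓ 0-00✓ 0-10✓ 00-0✓ 01-0✓ 01-1✓ 010-✓ 011-✓ 1-01 1-10✓ 11-0✓ 110-✓
Round 2: --10 -1-0 -10- 0--0 01--
PIs = {--10, -1-0, -10-, 0--0, 01--, 1-01}
Coverage chart:
  m0: 0--0 ←essential
  m2: --10,0--0
  m4: -1-0,-10-,0--0,01--
  m5: -10-,01--
  m6: --10,-1-0,0--0,01--
  m7: 01-- ←essential
  m9: 1-01 ←essential
  m12: -1-0,-10-
  m13: -10-,1-01
  m14: --10,-1-0
Essential: 0--0, 01--, 1-01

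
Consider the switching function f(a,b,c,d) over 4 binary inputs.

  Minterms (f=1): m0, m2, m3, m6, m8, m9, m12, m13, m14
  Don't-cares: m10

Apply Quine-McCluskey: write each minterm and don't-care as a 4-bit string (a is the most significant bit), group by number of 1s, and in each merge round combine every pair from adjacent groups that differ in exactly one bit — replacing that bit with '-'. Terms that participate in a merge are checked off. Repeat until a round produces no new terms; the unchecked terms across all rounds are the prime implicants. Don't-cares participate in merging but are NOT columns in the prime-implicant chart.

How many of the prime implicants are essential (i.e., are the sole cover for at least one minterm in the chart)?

4

size-2^0 implicants → 0000(✓)  0010(✓)  0011(✓)  0110(✓)  1000(✓)  1001(✓)  1010(✓)  1100(✓)  1101(✓)  1110(✓)
size-2^1 implicants → -000(✓)  -010(✓)  -110(✓)  0-10(✓)  00-0(✓)  001-  1-00(✓)  1-01(✓)  1-10(✓)  10-0(✓)  100-(✓)  11-0(✓)  110-(✓)
size-2^2 implicants → --10  -0-0  1--0  1-0-
Unchecked terms (primes): --10, -0-0, 001-, 1--0, 1-0-
Minterm coverage:
  m0 ⊆ -0-0 [E]
  m2 ⊆ --10,-0-0,001-
  m3 ⊆ 001- [E]
  m6 ⊆ --10 [E]
  m8 ⊆ -0-0,1--0,1-0-
  m9 ⊆ 1-0- [E]
  m12 ⊆ 1--0,1-0-
  m13 ⊆ 1-0- [E]
  m14 ⊆ --10,1--0
E = {--10, -0-0, 001-, 1-0-}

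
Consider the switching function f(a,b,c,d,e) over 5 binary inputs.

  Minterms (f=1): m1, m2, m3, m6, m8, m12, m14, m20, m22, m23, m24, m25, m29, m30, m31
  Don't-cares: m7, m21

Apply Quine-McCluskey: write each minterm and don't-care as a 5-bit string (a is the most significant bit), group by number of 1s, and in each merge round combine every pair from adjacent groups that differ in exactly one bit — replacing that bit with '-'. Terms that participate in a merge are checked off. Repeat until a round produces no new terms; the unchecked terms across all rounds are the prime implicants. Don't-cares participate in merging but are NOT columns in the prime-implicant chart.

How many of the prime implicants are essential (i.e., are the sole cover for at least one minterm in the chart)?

size-2^0 implicants → 00001(✓)  00010(✓)  00011(✓)  00110(✓)  00111(✓)  01000(✓)  01100(✓)  01110(✓)  10100(✓)  10101(✓)  10110(✓)  10111(✓)  11000(✓)  11001(✓)  11101(✓)  11110(✓)  11111(✓)
size-2^1 implicants → -0110(✓)  -0111(✓)  -1000  -1110(✓)  0-110(✓)  00-10(✓)  00-11(✓)  000-1  0001-(✓)  0011-(✓)  01-00  011-0  1-101(✓)  1-110(✓)  1-111(✓)  101-0(✓)  101-1(✓)  1010-(✓)  1011-(✓)  11-01  1100-  111-1(✓)  1111-(✓)
size-2^2 implicants → --110  -011-  00-1-  1-1-1  1-11-  101--
Unchecked terms (primes): --110, -011-, -1000, 00-1-, 000-1, 01-00, 011-0, 1-1-1, 1-11-, 101--, 11-01, 1100-
Minterm coverage:
  m1 ⊆ 000-1 [E]
  m2 ⊆ 00-1- [E]
  m3 ⊆ 00-1-,000-1
  m6 ⊆ --110,-011-,00-1-
  m8 ⊆ -1000,01-00
  m12 ⊆ 01-00,011-0
  m14 ⊆ --110,011-0
  m20 ⊆ 101-- [E]
  m22 ⊆ --110,-011-,1-11-,101--
  m23 ⊆ -011-,1-1-1,1-11-,101--
  m24 ⊆ -1000,1100-
  m25 ⊆ 11-01,1100-
  m29 ⊆ 1-1-1,11-01
  m30 ⊆ --110,1-11-
  m31 ⊆ 1-1-1,1-11-
E = {00-1-, 000-1, 101--}

3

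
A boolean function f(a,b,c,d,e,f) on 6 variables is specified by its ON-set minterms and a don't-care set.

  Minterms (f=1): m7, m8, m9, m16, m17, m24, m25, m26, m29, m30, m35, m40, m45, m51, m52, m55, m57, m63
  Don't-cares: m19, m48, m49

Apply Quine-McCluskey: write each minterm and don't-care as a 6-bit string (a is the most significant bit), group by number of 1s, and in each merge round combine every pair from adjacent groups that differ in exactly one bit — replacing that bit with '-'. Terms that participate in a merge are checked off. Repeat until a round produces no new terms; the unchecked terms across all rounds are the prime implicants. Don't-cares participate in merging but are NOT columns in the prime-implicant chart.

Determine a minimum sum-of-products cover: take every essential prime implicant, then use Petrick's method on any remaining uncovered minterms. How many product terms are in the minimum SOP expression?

11

Round 0: 000111 001000✓ 001001✓ 010000✓ 010001✓ 010011✓ 011000✓ 011001✓ 011010✓ 011101✓ 011110✓ 100011✓ 101000✓ 101101 110000✓ 110001✓ 110011✓ 110100✓ 110111✓ 111001✓ 111111✓
Round 1: -01000 -10000✓ -10001✓ -10011✓ -11001✓ 0-1000✓ 0-1001✓ 00100-✓ 01-000✓ 01-001✓ 0100-1✓ 01000-✓ 011-01 011-10 0110-0 01100-✓ 1-0011 11-001✓ 11-111 110-00 110-11 1100-1✓ 11000-✓
Round 2: -1-001 -100-1 -1000- 0-100- 01-00-
PIs = {-01000, -1-001, -100-1, -1000-, 0-100-, 000111, 01-00-, 011-01, 011-10, 0110-0, 1-0011, 101101, 11-111, 110-00, 110-11}
Coverage chart:
  m7: 000111 ←essential
  m8: -01000,0-100-
  m9: 0-100- ←essential
  m16: -1000-,01-00-
  m17: -1-001,-100-1,-1000-,01-00-
  m24: 0-100-,01-00-,0110-0
  m25: -1-001,0-100-,01-00-,011-01
  m26: 011-10,0110-0
  m29: 011-01 ←essential
  m30: 011-10 ←essential
  m35: 1-0011 ←essential
  m40: -01000 ←essential
  m45: 101101 ←essential
  m51: -100-1,1-0011,110-11
  m52: 110-00 ←essential
  m55: 11-111,110-11
  m57: -1-001 ←essential
  m63: 11-111 ←essential
Essential: -01000, -1-001, 0-100-, 000111, 011-01, 011-10, 1-0011, 101101, 11-111, 110-00
Petrick residual → -1000-
Min cover (11 terms): b'cd'e'f' + bd'e'f + bc'd'e' + a'cd'e' + a'b'c'def + a'bce'f + a'bcef' + ac'd'ef + ab'cde'f + abdef + abc'e'f'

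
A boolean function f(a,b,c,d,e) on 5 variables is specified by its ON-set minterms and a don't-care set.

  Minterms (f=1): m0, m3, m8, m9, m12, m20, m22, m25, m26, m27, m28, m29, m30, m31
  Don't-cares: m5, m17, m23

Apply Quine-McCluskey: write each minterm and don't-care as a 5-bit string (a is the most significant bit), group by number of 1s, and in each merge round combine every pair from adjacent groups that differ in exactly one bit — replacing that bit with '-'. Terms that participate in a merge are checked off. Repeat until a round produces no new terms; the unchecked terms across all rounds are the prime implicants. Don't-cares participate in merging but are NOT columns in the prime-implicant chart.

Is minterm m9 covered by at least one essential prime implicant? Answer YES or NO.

[col 0] 00000*, 00011, 00101, 01000*, 01001*, 01100*, 10001*, 10100*, 10110*, 10111*, 11001*, 11010*, 11011*, 11100*, 11101*, 11110*, 11111*
[col 1] -1001, -1100, 0-000, 01-00, 0100-, 1-001, 1-100*, 1-110*, 1-111*, 101-0*, 1011-*, 11-01*, 11-10*, 11-11*, 110-1*, 1101-*, 111-0*, 111-1*, 1110-*, 1111-*
[col 2] 1-1-0, 1-11-, 11--1, 11-1-, 111--
Prime implicants: -1001, -1100, 0-000, 00011, 00101, 01-00, 0100-, 1-001, 1-1-0, 1-11-, 11--1, 11-1-, 111--
PI chart (minterm → PIs covering it):
  0 | 0-000  (sole → essential)
  3 | 00011  (sole → essential)
  8 | 0-000,01-00,0100-
  9 | -1001,0100-
  12 | -1100,01-00
  20 | 1-1-0  (sole → essential)
  22 | 1-1-0,1-11-
  25 | -1001,1-001,11--1
  26 | 11-1-  (sole → essential)
  27 | 11--1,11-1-
  28 | -1100,1-1-0,111--
  29 | 11--1,111--
  30 | 1-1-0,1-11-,11-1-,111--
  31 | 1-11-,11--1,11-1-,111--
Essential prime implicants: 0-000, 00011, 1-1-0, 11-1-

NO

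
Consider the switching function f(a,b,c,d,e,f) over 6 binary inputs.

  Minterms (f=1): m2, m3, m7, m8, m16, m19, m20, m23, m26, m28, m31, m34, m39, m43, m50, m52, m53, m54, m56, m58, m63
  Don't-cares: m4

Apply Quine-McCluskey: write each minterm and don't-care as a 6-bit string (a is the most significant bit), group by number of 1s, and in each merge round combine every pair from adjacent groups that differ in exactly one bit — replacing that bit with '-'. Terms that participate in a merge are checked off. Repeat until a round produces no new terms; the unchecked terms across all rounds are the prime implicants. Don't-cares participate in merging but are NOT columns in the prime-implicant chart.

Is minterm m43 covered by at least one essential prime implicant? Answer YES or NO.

[col 0] 000010*, 000011*, 000100*, 000111*, 001000, 010000*, 010011*, 010100*, 010111*, 011010*, 011100*, 011111*, 100010*, 100111*, 101011, 110010*, 110100*, 110101*, 110110*, 111000*, 111010*, 111111*
[col 1] -00010, -00111, -10100, -11010, -11111, 0-0011*, 0-0100, 0-0111*, 000-11*, 00001-, 01-100, 01-111, 010-00, 010-11*, 1-0010, 11-010, 110-10, 1101-0, 11010-, 1110-0
[col 2] 0-0-11
Prime implicants: -00010, -00111, -10100, -11010, -11111, 0-0-11, 0-0100, 00001-, 001000, 01-100, 01-111, 010-00, 1-0010, 101011, 11-010, 110-10, 1101-0, 11010-, 1110-0
PI chart (minterm → PIs covering it):
  2 | -00010,00001-
  3 | 0-0-11,00001-
  7 | -00111,0-0-11
  8 | 001000  (sole → essential)
  16 | 010-00  (sole → essential)
  19 | 0-0-11  (sole → essential)
  20 | -10100,0-0100,01-100,010-00
  23 | 0-0-11,01-111
  26 | -11010  (sole → essential)
  28 | 01-100  (sole → essential)
  31 | -11111,01-111
  34 | -00010,1-0010
  39 | -00111  (sole → essential)
  43 | 101011  (sole → essential)
  50 | 1-0010,11-010,110-10
  52 | -10100,1101-0,11010-
  53 | 11010-  (sole → essential)
  54 | 110-10,1101-0
  56 | 1110-0  (sole → essential)
  58 | -11010,11-010,1110-0
  63 | -11111  (sole → essential)
Essential prime implicants: -00111, -11010, -11111, 0-0-11, 001000, 01-100, 010-00, 101011, 11010-, 1110-0

YES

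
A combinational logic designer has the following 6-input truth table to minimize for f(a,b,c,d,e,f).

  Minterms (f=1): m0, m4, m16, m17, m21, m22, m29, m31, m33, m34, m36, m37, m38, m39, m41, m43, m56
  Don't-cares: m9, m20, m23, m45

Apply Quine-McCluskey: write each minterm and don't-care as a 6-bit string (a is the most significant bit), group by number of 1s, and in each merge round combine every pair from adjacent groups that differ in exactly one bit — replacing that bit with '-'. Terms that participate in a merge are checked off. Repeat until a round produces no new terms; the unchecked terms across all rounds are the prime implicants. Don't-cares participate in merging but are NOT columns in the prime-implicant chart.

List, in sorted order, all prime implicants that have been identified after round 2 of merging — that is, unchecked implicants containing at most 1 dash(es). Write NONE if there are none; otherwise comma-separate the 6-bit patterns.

Round 0: 000000✓ 000100✓ 001001✓ 010000✓ 010001✓ 010100✓ 010101✓ 010110✓ 010111✓ 011101✓ 011111✓ 100001✓ 100010✓ 100100✓ 100101✓ 100110✓ 100111✓ 101001✓ 101011✓ 101101✓ 111000
Round 1: -00100 -01001 0-0000✓ 0-0100✓ 000-00✓ 01-101✓ 01-111✓ 010-00✓ 010-01✓ 01000-✓ 0101-0✓ 0101-1✓ 01010-✓ 01011-✓ 0111-1✓ 10-001✓ 10-101✓ 100-01✓ 100-10 1001-0✓ 1001-1✓ 10010-✓ 10011-✓ 101-01✓ 1010-1
Round 2: 0-0-00 01-1-1 010-0- 0101-- 10--01 1001--
PIs = {-00100, -01001, 0-0-00, 01-1-1, 010-0-, 0101--, 10--01, 100-10, 1001--, 1010-1, 111000}

-00100, -01001, 100-10, 1010-1, 111000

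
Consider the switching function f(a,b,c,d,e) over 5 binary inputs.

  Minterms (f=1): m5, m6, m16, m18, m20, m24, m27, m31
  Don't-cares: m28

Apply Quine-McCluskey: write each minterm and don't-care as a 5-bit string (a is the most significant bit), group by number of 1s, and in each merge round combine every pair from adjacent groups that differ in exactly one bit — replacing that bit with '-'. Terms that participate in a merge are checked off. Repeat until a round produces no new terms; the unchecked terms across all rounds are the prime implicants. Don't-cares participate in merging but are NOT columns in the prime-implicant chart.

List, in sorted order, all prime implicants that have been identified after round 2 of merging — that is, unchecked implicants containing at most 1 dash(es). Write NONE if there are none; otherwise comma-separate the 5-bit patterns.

00101, 00110, 100-0, 11-11

[col 0] 00101, 00110, 10000*, 10010*, 10100*, 11000*, 11011*, 11100*, 11111*
[col 1] 1-000*, 1-100*, 10-00*, 100-0, 11-00*, 11-11
[col 2] 1--00
Prime implicants: 00101, 00110, 1--00, 100-0, 11-11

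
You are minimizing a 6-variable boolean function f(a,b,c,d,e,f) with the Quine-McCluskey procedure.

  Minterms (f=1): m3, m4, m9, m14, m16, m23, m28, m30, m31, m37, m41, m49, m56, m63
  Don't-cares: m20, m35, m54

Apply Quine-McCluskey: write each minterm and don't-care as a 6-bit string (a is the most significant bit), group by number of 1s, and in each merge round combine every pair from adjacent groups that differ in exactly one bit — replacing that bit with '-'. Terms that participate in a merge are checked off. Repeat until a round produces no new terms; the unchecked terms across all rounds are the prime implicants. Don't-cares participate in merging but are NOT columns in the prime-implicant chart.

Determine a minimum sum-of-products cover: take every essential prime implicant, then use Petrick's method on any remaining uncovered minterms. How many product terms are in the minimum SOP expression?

Round 0: 000011✓ 000100✓ 001001✓ 001110✓ 010000✓ 010100✓ 010111✓ 011100✓ 011110✓ 011111✓ 100011✓ 100101 101001✓ 110001 110110 111000 111111✓
Round 1: -00011 -01001 -11111 0-0100 0-1110 01-100 01-111 010-00 0111-0 01111-
PIs = {-00011, -01001, -11111, 0-0100, 0-1110, 01-100, 01-111, 010-00, 0111-0, 01111-, 100101, 110001, 110110, 111000}
Coverage chart:
  m3: -00011 ←essential
  m4: 0-0100 ←essential
  m9: -01001 ←essential
  m14: 0-1110 ←essential
  m16: 010-00 ←essential
  m23: 01-111 ←essential
  m28: 01-100,0111-0
  m30: 0-1110,0111-0,01111-
  m31: -11111,01-111,01111-
  m37: 100101 ←essential
  m41: -01001 ←essential
  m49: 110001 ←essential
  m56: 111000 ←essential
  m63: -11111 ←essential
Essential: -00011, -01001, -11111, 0-0100, 0-1110, 01-111, 010-00, 100101, 110001, 111000
Petrick residual → 01-100
Min cover (11 terms): b'c'd'ef + b'cd'e'f + bcdef + a'c'de'f' + a'cdef' + a'bde'f' + a'bdef + a'bc'e'f' + ab'c'de'f + abc'd'e'f + abcd'e'f'

11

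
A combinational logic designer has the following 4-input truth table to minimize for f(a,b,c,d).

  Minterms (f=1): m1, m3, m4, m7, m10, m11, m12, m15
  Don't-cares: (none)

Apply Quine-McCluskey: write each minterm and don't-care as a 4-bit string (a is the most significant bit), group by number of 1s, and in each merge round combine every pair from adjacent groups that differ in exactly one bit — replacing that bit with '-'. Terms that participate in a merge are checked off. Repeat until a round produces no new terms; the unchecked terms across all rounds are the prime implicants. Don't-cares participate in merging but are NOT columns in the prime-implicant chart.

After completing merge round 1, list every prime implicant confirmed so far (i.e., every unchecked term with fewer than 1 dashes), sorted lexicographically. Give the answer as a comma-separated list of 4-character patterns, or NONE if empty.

NONE

Round 0: 0001✓ 0011✓ 0100✓ 0111✓ 1010✓ 1011✓ 1100✓ 1111✓
Round 1: -011✓ -100 -111✓ 0-11✓ 00-1 1-11✓ 101-
Round 2: --11
PIs = {--11, -100, 00-1, 101-}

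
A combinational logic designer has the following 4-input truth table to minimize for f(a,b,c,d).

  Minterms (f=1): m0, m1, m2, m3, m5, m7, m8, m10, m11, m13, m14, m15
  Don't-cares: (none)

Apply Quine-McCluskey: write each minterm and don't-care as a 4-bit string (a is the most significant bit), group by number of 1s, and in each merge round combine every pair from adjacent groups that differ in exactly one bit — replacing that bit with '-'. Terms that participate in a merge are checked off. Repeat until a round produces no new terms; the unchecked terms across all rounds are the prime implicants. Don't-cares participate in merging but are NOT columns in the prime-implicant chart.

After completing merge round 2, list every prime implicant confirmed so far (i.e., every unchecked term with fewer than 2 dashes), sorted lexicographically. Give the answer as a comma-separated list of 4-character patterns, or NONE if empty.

[col 0] 0000*, 0001*, 0010*, 0011*, 0101*, 0111*, 1000*, 1010*, 1011*, 1101*, 1110*, 1111*
[col 1] -000*, -010*, -011*, -101*, -111*, 0-01*, 0-11*, 00-0*, 00-1*, 000-*, 001-*, 01-1*, 1-10*, 1-11*, 10-0*, 101-*, 11-1*, 111-*
[col 2] --11, -0-0, -01-, -1-1, 0--1, 00--, 1-1-
Prime implicants: --11, -0-0, -01-, -1-1, 0--1, 00--, 1-1-

NONE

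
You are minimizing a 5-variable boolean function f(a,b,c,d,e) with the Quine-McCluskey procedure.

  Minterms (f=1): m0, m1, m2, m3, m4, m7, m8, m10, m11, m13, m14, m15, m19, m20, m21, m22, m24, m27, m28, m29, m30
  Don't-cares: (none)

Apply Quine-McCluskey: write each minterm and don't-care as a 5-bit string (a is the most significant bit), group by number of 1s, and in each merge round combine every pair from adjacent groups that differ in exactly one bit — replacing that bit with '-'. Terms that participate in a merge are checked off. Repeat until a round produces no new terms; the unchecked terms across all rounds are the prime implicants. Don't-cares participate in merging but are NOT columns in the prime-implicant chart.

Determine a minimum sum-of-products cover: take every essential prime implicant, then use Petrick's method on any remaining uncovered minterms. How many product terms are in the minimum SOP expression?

9

[col 0] 00000*, 00001*, 00010*, 00011*, 00100*, 00111*, 01000*, 01010*, 01011*, 01101*, 01110*, 01111*, 10011*, 10100*, 10101*, 10110*, 11000*, 11011*, 11100*, 11101*, 11110*
[col 1] -0011*, -0100, -1000, -1011*, -1101, -1110, 0-000*, 0-010*, 0-011*, 0-111*, 00-00, 00-11*, 000-0*, 000-1*, 0000-*, 0001-*, 01-10*, 01-11*, 010-0*, 0101-*, 011-1, 0111-*, 1-011*, 1-100*, 1-101*, 1-110*, 101-0*, 1010-*, 11-00, 111-0*, 1110-*
[col 2] --011, 0--11, 0-0-0, 0-01-, 000--, 01-1-, 1-1-0, 1-10-
Prime implicants: --011, -0100, -1000, -1101, -1110, 0--11, 0-0-0, 0-01-, 00-00, 000--, 01-1-, 011-1, 1-1-0, 1-10-, 11-00
PI chart (minterm → PIs covering it):
  0 | 0-0-0,00-00,000--
  1 | 000--  (sole → essential)
  2 | 0-0-0,0-01-,000--
  3 | --011,0--11,0-01-,000--
  4 | -0100,00-00
  7 | 0--11  (sole → essential)
  8 | -1000,0-0-0
  10 | 0-0-0,0-01-,01-1-
  11 | --011,0--11,0-01-,01-1-
  13 | -1101,011-1
  14 | -1110,01-1-
  15 | 0--11,01-1-,011-1
  19 | --011  (sole → essential)
  20 | -0100,1-1-0,1-10-
  21 | 1-10-  (sole → essential)
  22 | 1-1-0  (sole → essential)
  24 | -1000,11-00
  27 | --011  (sole → essential)
  28 | 1-1-0,1-10-,11-00
  29 | -1101,1-10-
  30 | -1110,1-1-0
Essential prime implicants: --011, 0--11, 000--, 1-1-0, 1-10-
Petrick residual → -0100, -1000, -1101, 01-1-
Minimum SOP uses 9 PIs: c'de + b'cd'e' + bc'd'e' + bcd'e + a'de + a'b'c' + a'bd + ace' + acd'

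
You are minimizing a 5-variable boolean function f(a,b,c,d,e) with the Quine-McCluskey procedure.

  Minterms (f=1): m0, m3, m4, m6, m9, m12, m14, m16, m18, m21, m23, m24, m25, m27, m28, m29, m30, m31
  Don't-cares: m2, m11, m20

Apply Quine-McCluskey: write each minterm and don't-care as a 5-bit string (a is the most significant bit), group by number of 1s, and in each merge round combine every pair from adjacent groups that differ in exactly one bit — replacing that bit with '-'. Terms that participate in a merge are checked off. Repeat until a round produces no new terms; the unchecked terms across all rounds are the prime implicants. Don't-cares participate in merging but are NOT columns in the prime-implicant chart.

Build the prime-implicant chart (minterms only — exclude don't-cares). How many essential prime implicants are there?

3

size-2^0 implicants → 00000(✓)  00010(✓)  00011(✓)  00100(✓)  00110(✓)  01001(✓)  01011(✓)  01100(✓)  01110(✓)  10000(✓)  10010(✓)  10100(✓)  10101(✓)  10111(✓)  11000(✓)  11001(✓)  11011(✓)  11100(✓)  11101(✓)  11110(✓)  11111(✓)
size-2^1 implicants → -0000(✓)  -0010(✓)  -0100(✓)  -1001(✓)  -1011(✓)  -1100(✓)  -1110(✓)  0-011  0-100(✓)  0-110(✓)  00-00(✓)  00-10(✓)  000-0(✓)  0001-  001-0(✓)  010-1(✓)  011-0(✓)  1-000(✓)  1-100(✓)  1-101(✓)  1-111(✓)  10-00(✓)  100-0(✓)  101-1(✓)  1010-(✓)  11-00(✓)  11-01(✓)  11-11(✓)  110-1(✓)  1100-(✓)  111-0(✓)  111-1(✓)  1110-(✓)  1111-(✓)
size-2^2 implicants → --100  -0-00  -00-0  -10-1  -11-0  0-1-0  00--0  1--00  1-1-1  1-10-  11--1  11-0-  111--
Unchecked terms (primes): --100, -0-00, -00-0, -10-1, -11-0, 0-011, 0-1-0, 00--0, 0001-, 1--00, 1-1-1, 1-10-, 11--1, 11-0-, 111--
Minterm coverage:
  m0 ⊆ -0-00,-00-0,00--0
  m3 ⊆ 0-011,0001-
  m4 ⊆ --100,-0-00,0-1-0,00--0
  m6 ⊆ 0-1-0,00--0
  m9 ⊆ -10-1 [E]
  m12 ⊆ --100,-11-0,0-1-0
  m14 ⊆ -11-0,0-1-0
  m16 ⊆ -0-00,-00-0,1--00
  m18 ⊆ -00-0 [E]
  m21 ⊆ 1-1-1,1-10-
  m23 ⊆ 1-1-1 [E]
  m24 ⊆ 1--00,11-0-
  m25 ⊆ -10-1,11--1,11-0-
  m27 ⊆ -10-1,11--1
  m28 ⊆ --100,-11-0,1--00,1-10-,11-0-,111--
  m29 ⊆ 1-1-1,1-10-,11--1,11-0-,111--
  m30 ⊆ -11-0,111--
  m31 ⊆ 1-1-1,11--1,111--
E = {-00-0, -10-1, 1-1-1}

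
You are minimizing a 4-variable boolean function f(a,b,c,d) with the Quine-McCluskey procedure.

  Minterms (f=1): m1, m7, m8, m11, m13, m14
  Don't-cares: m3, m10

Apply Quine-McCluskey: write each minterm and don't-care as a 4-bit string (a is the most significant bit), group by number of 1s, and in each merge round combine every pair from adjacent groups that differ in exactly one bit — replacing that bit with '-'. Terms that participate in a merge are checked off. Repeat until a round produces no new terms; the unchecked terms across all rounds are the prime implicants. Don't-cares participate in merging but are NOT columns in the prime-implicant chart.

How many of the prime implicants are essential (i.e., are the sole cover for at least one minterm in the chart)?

Round 0: 0001✓ 0011✓ 0111✓ 1000✓ 1010✓ 1011✓ 1101 1110✓
Round 1: -011 0-11 00-1 1-10 10-0 101-
PIs = {-011, 0-11, 00-1, 1-10, 10-0, 101-, 1101}
Coverage chart:
  m1: 00-1 ←essential
  m7: 0-11 ←essential
  m8: 10-0 ←essential
  m11: -011,101-
  m13: 1101 ←essential
  m14: 1-10 ←essential
Essential: 0-11, 00-1, 1-10, 10-0, 1101

5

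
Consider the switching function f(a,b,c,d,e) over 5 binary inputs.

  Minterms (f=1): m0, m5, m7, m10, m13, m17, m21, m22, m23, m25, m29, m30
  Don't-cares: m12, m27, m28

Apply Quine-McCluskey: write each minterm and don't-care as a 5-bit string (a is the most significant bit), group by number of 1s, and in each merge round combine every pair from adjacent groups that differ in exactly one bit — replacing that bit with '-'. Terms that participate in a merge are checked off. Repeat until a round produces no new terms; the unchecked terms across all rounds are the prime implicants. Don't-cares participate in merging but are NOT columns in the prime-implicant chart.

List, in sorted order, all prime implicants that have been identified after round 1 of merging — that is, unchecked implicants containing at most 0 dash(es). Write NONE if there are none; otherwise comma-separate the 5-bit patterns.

00000, 01010

[col 0] 00000, 00101*, 00111*, 01010, 01100*, 01101*, 10001*, 10101*, 10110*, 10111*, 11001*, 11011*, 11100*, 11101*, 11110*
[col 1] -0101*, -0111*, -1100*, -1101*, 0-101*, 001-1*, 0110-*, 1-001*, 1-101*, 1-110, 10-01*, 101-1*, 1011-, 11-01*, 110-1, 111-0, 1110-*
[col 2] --101, -01-1, -110-, 1--01
Prime implicants: --101, -01-1, -110-, 00000, 01010, 1--01, 1-110, 1011-, 110-1, 111-0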